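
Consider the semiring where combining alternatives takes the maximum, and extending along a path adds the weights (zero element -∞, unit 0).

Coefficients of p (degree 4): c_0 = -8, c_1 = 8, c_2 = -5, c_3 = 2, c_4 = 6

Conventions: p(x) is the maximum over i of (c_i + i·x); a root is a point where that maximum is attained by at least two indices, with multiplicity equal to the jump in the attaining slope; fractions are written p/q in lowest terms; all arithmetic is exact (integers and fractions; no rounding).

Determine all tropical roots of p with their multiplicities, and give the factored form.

hull edge (i=0, c=-8) to (i=1, c=8): slope 16, span 1
hull edge (i=1, c=8) to (i=4, c=6): slope -2/3, span 3
Factored form: p(x) = 6 ⊗ (x ⊕ (-16)) ⊗ (x ⊕ 2/3) ⊗ (x ⊕ 2/3) ⊗ (x ⊕ 2/3)
Answer: roots = -16 (mult 1), 2/3 (mult 3)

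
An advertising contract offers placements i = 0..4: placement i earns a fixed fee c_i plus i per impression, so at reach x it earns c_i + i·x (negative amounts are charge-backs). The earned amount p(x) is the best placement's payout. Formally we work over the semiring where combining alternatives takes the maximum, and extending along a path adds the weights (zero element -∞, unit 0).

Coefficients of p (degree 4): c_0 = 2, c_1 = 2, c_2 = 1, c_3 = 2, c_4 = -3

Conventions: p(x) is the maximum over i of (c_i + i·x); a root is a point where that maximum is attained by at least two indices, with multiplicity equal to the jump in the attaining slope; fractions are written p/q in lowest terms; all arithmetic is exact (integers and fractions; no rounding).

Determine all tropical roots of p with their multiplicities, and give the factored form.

hull edge (i=0, c=2) to (i=3, c=2): slope 0, span 3
hull edge (i=3, c=2) to (i=4, c=-3): slope -5, span 1
Factored form: p(x) = -3 ⊗ (x ⊕ 0) ⊗ (x ⊕ 0) ⊗ (x ⊕ 0) ⊗ (x ⊕ 5)
Answer: roots = 0 (mult 3), 5 (mult 1)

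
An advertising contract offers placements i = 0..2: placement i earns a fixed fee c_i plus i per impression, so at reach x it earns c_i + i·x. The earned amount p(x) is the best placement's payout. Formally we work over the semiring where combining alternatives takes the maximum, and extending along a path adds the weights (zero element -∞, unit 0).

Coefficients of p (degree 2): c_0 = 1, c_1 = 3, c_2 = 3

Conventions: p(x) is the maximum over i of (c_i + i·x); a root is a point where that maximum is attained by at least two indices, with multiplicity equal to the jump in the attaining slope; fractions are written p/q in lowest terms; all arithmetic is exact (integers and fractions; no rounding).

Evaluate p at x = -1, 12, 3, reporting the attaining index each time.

p(-1) = max(1+0·(-1)=1, 3+1·(-1)=2, 3+2·(-1)=1) = 2 (attained by i=1)
p(12) = max(1+0·12=1, 3+1·12=15, 3+2·12=27) = 27 (attained by i=2)
p(3) = max(1+0·3=1, 3+1·3=6, 3+2·3=9) = 9 (attained by i=2)
Answer: p(-1) = 2; p(12) = 27; p(3) = 9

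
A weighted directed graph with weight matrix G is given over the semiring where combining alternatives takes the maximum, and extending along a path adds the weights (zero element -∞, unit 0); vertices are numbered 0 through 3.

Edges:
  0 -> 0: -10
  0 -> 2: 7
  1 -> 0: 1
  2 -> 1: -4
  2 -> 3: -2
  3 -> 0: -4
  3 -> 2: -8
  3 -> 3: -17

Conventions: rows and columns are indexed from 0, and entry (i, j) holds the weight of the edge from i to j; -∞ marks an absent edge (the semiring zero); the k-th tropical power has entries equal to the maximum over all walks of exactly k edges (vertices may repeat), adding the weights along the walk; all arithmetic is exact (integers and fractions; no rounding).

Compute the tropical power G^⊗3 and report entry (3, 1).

G^⊗2:
  [-20, 3, -3, 5]
  [-9, -∞, 8, -∞]
  [-3, -∞, -10, -19]
  [-14, -12, 3, -10]
G^⊗3:
  [4, -7, -3, -5]
  [-19, 4, -2, 6]
  [-13, -14, 4, -12]
  [-11, -1, -7, 1]
Key observation: the optimum is the walk 3->0->2->1, with weight (-4) + 7 + (-4) = -1.
Optimal value attained by: walk 3->0->2->1.
Answer: (G^⊗3)[3][1] = -1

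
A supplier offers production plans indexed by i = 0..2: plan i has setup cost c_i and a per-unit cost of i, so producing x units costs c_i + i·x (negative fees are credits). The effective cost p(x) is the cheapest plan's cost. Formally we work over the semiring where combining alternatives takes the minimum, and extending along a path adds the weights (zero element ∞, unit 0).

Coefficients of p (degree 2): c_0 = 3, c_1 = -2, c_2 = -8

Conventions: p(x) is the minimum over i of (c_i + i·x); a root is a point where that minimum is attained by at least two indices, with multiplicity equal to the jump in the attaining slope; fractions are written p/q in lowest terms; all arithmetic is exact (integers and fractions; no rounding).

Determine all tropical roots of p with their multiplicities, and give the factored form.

hull edge (i=0, c=3) to (i=2, c=-8): slope -11/2, span 2
Factored form: p(x) = -8 ⊗ (x ⊕ 11/2) ⊗ (x ⊕ 11/2)
Answer: roots = 11/2 (mult 2)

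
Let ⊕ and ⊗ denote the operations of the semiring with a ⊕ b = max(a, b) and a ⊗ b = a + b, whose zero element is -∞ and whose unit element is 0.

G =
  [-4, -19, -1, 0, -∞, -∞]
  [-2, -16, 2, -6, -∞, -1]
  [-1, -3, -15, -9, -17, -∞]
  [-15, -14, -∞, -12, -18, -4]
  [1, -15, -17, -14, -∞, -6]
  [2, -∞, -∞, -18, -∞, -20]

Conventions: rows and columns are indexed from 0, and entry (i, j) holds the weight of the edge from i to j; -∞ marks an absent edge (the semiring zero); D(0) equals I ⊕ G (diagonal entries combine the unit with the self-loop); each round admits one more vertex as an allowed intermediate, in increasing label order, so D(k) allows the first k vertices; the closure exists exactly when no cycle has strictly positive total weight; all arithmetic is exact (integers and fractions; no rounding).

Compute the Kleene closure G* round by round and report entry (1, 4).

D(0):
  [0, -19, -1, 0, -∞, -∞]
  [-2, 0, 2, -6, -∞, -1]
  [-1, -3, 0, -9, -17, -∞]
  [-15, -14, -∞, 0, -18, -4]
  [1, -15, -17, -14, 0, -6]
  [2, -∞, -∞, -18, -∞, 0]
D(1):
  [0, -19, -1, 0, -∞, -∞]
  [-2, 0, 2, -2, -∞, -1]
  [-1, -3, 0, -1, -17, -∞]
  [-15, -14, -16, 0, -18, -4]
  [1, -15, 0, 1, 0, -6]
  [2, -17, 1, 2, -∞, 0]
D(2):
  [0, -19, -1, 0, -∞, -20]
  [-2, 0, 2, -2, -∞, -1]
  [-1, -3, 0, -1, -17, -4]
  [-15, -14, -12, 0, -18, -4]
  [1, -15, 0, 1, 0, -6]
  [2, -17, 1, 2, -∞, 0]
D(3):
  [0, -4, -1, 0, -18, -5]
  [1, 0, 2, 1, -15, -1]
  [-1, -3, 0, -1, -17, -4]
  [-13, -14, -12, 0, -18, -4]
  [1, -3, 0, 1, 0, -4]
  [2, -2, 1, 2, -16, 0]
D(4):
  [0, -4, -1, 0, -18, -4]
  [1, 0, 2, 1, -15, -1]
  [-1, -3, 0, -1, -17, -4]
  [-13, -14, -12, 0, -18, -4]
  [1, -3, 0, 1, 0, -3]
  [2, -2, 1, 2, -16, 0]
D(5):
  [0, -4, -1, 0, -18, -4]
  [1, 0, 2, 1, -15, -1]
  [-1, -3, 0, -1, -17, -4]
  [-13, -14, -12, 0, -18, -4]
  [1, -3, 0, 1, 0, -3]
  [2, -2, 1, 2, -16, 0]
D(6):
  [0, -4, -1, 0, -18, -4]
  [1, 0, 2, 1, -15, -1]
  [-1, -3, 0, -1, -17, -4]
  [-2, -6, -3, 0, -18, -4]
  [1, -3, 0, 1, 0, -3]
  [2, -2, 1, 2, -16, 0]
Answer: G*[1][4] = -15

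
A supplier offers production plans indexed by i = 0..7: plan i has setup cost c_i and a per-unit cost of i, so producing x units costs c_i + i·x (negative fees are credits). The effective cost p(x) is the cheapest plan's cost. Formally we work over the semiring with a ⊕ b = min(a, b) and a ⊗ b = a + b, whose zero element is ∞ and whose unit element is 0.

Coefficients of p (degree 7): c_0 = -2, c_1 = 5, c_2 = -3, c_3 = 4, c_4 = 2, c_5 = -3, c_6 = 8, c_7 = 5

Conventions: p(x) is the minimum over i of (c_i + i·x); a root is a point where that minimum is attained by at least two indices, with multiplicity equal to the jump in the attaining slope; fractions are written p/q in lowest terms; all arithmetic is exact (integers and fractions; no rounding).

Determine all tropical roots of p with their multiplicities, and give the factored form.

hull edge (i=0, c=-2) to (i=2, c=-3): slope -1/2, span 2
hull edge (i=2, c=-3) to (i=5, c=-3): slope 0, span 3
hull edge (i=5, c=-3) to (i=7, c=5): slope 4, span 2
Factored form: p(x) = 5 ⊗ (x ⊕ (-4)) ⊗ (x ⊕ (-4)) ⊗ (x ⊕ 0) ⊗ (x ⊕ 0) ⊗ (x ⊕ 0) ⊗ (x ⊕ 1/2) ⊗ (x ⊕ 1/2)
Answer: roots = -4 (mult 2), 0 (mult 3), 1/2 (mult 2)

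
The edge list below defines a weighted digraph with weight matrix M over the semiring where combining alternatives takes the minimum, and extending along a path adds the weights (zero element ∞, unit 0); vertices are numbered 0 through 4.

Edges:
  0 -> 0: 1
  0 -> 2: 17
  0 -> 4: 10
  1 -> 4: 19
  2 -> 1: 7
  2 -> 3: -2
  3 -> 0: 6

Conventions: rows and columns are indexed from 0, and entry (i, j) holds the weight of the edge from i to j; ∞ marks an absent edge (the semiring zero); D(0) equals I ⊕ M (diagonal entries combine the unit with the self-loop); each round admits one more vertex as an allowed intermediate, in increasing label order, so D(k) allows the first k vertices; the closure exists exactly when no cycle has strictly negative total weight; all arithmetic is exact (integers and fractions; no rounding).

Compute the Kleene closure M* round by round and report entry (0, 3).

D(0):
  [0, ∞, 17, ∞, 10]
  [∞, 0, ∞, ∞, 19]
  [∞, 7, 0, -2, ∞]
  [6, ∞, ∞, 0, ∞]
  [∞, ∞, ∞, ∞, 0]
D(1):
  [0, ∞, 17, ∞, 10]
  [∞, 0, ∞, ∞, 19]
  [∞, 7, 0, -2, ∞]
  [6, ∞, 23, 0, 16]
  [∞, ∞, ∞, ∞, 0]
D(2):
  [0, ∞, 17, ∞, 10]
  [∞, 0, ∞, ∞, 19]
  [∞, 7, 0, -2, 26]
  [6, ∞, 23, 0, 16]
  [∞, ∞, ∞, ∞, 0]
D(3):
  [0, 24, 17, 15, 10]
  [∞, 0, ∞, ∞, 19]
  [∞, 7, 0, -2, 26]
  [6, 30, 23, 0, 16]
  [∞, ∞, ∞, ∞, 0]
D(4):
  [0, 24, 17, 15, 10]
  [∞, 0, ∞, ∞, 19]
  [4, 7, 0, -2, 14]
  [6, 30, 23, 0, 16]
  [∞, ∞, ∞, ∞, 0]
D(5):
  [0, 24, 17, 15, 10]
  [∞, 0, ∞, ∞, 19]
  [4, 7, 0, -2, 14]
  [6, 30, 23, 0, 16]
  [∞, ∞, ∞, ∞, 0]
Answer: M*[0][3] = 15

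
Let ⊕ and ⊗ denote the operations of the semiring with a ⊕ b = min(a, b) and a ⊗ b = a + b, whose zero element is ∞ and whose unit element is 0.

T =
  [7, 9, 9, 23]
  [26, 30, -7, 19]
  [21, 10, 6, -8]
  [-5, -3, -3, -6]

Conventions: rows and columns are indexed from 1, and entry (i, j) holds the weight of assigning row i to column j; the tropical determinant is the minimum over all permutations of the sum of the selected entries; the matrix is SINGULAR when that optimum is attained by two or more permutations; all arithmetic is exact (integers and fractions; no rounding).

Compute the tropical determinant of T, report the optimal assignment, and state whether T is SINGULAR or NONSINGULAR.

σ = (1, 2, 3, 4): 7 + 30 + 6 + (-6) = 37
σ = (1, 2, 4, 3): 7 + 30 + (-8) + (-3) = 26
σ = (1, 3, 2, 4): 7 + (-7) + 10 + (-6) = 4
σ = (1, 3, 4, 2): 7 + (-7) + (-8) + (-3) = -11
σ = (1, 4, 2, 3): 7 + 19 + 10 + (-3) = 33
σ = (1, 4, 3, 2): 7 + 19 + 6 + (-3) = 29
σ = (2, 1, 3, 4): 9 + 26 + 6 + (-6) = 35
σ = (2, 1, 4, 3): 9 + 26 + (-8) + (-3) = 24
σ = (2, 3, 1, 4): 9 + (-7) + 21 + (-6) = 17
σ = (2, 3, 4, 1): 9 + (-7) + (-8) + (-5) = -11
σ = (2, 4, 1, 3): 9 + 19 + 21 + (-3) = 46
σ = (2, 4, 3, 1): 9 + 19 + 6 + (-5) = 29
σ = (3, 1, 2, 4): 9 + 26 + 10 + (-6) = 39
σ = (3, 1, 4, 2): 9 + 26 + (-8) + (-3) = 24
σ = (3, 2, 1, 4): 9 + 30 + 21 + (-6) = 54
σ = (3, 2, 4, 1): 9 + 30 + (-8) + (-5) = 26
σ = (3, 4, 1, 2): 9 + 19 + 21 + (-3) = 46
σ = (3, 4, 2, 1): 9 + 19 + 10 + (-5) = 33
σ = (4, 1, 2, 3): 23 + 26 + 10 + (-3) = 56
σ = (4, 1, 3, 2): 23 + 26 + 6 + (-3) = 52
σ = (4, 2, 1, 3): 23 + 30 + 21 + (-3) = 71
σ = (4, 2, 3, 1): 23 + 30 + 6 + (-5) = 54
σ = (4, 3, 1, 2): 23 + (-7) + 21 + (-3) = 34
σ = (4, 3, 2, 1): 23 + (-7) + 10 + (-5) = 21
Optimal value attained by: σ = (1, 3, 4, 2).
Answer: det⊕(T) = -11; verdict: SINGULAR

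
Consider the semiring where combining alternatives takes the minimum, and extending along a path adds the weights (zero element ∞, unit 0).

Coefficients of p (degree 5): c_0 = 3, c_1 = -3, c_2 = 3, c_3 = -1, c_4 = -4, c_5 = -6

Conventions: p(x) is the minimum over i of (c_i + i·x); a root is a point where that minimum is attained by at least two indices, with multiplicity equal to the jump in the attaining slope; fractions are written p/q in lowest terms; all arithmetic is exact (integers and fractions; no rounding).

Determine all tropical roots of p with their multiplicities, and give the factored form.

hull edge (i=0, c=3) to (i=1, c=-3): slope -6, span 1
hull edge (i=1, c=-3) to (i=5, c=-6): slope -3/4, span 4
Factored form: p(x) = -6 ⊗ (x ⊕ 3/4) ⊗ (x ⊕ 3/4) ⊗ (x ⊕ 3/4) ⊗ (x ⊕ 3/4) ⊗ (x ⊕ 6)
Answer: roots = 3/4 (mult 4), 6 (mult 1)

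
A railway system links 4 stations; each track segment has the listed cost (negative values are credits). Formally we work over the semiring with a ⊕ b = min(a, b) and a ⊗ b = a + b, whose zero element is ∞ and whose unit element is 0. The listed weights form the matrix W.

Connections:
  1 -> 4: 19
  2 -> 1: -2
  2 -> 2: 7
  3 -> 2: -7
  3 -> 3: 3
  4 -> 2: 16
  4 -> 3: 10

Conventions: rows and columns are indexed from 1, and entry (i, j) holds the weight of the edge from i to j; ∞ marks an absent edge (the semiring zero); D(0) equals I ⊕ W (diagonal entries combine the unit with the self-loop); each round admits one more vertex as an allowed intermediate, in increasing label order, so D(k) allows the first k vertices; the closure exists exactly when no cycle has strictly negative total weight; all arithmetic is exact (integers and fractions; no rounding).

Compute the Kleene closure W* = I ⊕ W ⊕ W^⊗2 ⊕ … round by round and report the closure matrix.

D(0):
  [0, ∞, ∞, 19]
  [-2, 0, ∞, ∞]
  [∞, -7, 0, ∞]
  [∞, 16, 10, 0]
D(1):
  [0, ∞, ∞, 19]
  [-2, 0, ∞, 17]
  [∞, -7, 0, ∞]
  [∞, 16, 10, 0]
D(2):
  [0, ∞, ∞, 19]
  [-2, 0, ∞, 17]
  [-9, -7, 0, 10]
  [14, 16, 10, 0]
D(3):
  [0, ∞, ∞, 19]
  [-2, 0, ∞, 17]
  [-9, -7, 0, 10]
  [1, 3, 10, 0]
D(4):
  [0, 22, 29, 19]
  [-2, 0, 27, 17]
  [-9, -7, 0, 10]
  [1, 3, 10, 0]
Answer: W* = [[0, 22, 29, 19], [-2, 0, 27, 17], [-9, -7, 0, 10], [1, 3, 10, 0]]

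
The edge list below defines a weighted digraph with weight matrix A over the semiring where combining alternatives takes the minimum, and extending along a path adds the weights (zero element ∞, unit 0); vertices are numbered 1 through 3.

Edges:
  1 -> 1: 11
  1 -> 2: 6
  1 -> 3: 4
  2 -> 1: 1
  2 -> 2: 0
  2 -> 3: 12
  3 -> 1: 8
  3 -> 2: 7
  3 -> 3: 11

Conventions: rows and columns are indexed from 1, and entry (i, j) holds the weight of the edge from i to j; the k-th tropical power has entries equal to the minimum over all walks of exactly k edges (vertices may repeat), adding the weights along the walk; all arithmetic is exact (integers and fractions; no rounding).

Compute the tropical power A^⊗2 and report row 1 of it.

A^⊗2:
  [7, 6, 15]
  [1, 0, 5]
  [8, 7, 12]
Answer: row 1 of A^⊗2 = [7, 6, 15]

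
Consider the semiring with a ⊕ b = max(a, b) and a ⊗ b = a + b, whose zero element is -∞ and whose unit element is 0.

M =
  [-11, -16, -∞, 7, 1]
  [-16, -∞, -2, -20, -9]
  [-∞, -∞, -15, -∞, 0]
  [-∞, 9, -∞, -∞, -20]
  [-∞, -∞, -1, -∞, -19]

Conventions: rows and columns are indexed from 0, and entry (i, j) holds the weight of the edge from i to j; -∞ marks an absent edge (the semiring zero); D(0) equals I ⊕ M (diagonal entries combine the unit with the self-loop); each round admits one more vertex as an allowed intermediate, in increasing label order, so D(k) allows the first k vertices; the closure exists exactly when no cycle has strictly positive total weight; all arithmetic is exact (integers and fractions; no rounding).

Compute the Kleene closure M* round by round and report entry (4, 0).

D(0):
  [0, -16, -∞, 7, 1]
  [-16, 0, -2, -20, -9]
  [-∞, -∞, 0, -∞, 0]
  [-∞, 9, -∞, 0, -20]
  [-∞, -∞, -1, -∞, 0]
D(1):
  [0, -16, -∞, 7, 1]
  [-16, 0, -2, -9, -9]
  [-∞, -∞, 0, -∞, 0]
  [-∞, 9, -∞, 0, -20]
  [-∞, -∞, -1, -∞, 0]
D(2):
  [0, -16, -18, 7, 1]
  [-16, 0, -2, -9, -9]
  [-∞, -∞, 0, -∞, 0]
  [-7, 9, 7, 0, 0]
  [-∞, -∞, -1, -∞, 0]
D(3):
  [0, -16, -18, 7, 1]
  [-16, 0, -2, -9, -2]
  [-∞, -∞, 0, -∞, 0]
  [-7, 9, 7, 0, 7]
  [-∞, -∞, -1, -∞, 0]
D(4):
  [0, 16, 14, 7, 14]
  [-16, 0, -2, -9, -2]
  [-∞, -∞, 0, -∞, 0]
  [-7, 9, 7, 0, 7]
  [-∞, -∞, -1, -∞, 0]
D(5):
  [0, 16, 14, 7, 14]
  [-16, 0, -2, -9, -2]
  [-∞, -∞, 0, -∞, 0]
  [-7, 9, 7, 0, 7]
  [-∞, -∞, -1, -∞, 0]
Answer: M*[4][0] = -∞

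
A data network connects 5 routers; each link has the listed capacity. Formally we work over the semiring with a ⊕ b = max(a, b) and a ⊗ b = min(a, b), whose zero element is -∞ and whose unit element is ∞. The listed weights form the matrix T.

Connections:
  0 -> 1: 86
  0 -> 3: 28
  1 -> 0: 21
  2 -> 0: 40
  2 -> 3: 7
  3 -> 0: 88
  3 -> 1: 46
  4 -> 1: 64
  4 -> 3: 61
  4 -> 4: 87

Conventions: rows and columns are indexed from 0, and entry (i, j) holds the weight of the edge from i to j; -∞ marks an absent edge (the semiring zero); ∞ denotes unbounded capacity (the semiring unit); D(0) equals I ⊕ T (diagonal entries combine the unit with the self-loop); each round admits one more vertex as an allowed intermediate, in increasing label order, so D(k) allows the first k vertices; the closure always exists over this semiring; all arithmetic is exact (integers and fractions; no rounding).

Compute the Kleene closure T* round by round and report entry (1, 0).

D(0):
  [∞, 86, -∞, 28, -∞]
  [21, ∞, -∞, -∞, -∞]
  [40, -∞, ∞, 7, -∞]
  [88, 46, -∞, ∞, -∞]
  [-∞, 64, -∞, 61, ∞]
D(1):
  [∞, 86, -∞, 28, -∞]
  [21, ∞, -∞, 21, -∞]
  [40, 40, ∞, 28, -∞]
  [88, 86, -∞, ∞, -∞]
  [-∞, 64, -∞, 61, ∞]
D(2):
  [∞, 86, -∞, 28, -∞]
  [21, ∞, -∞, 21, -∞]
  [40, 40, ∞, 28, -∞]
  [88, 86, -∞, ∞, -∞]
  [21, 64, -∞, 61, ∞]
D(3):
  [∞, 86, -∞, 28, -∞]
  [21, ∞, -∞, 21, -∞]
  [40, 40, ∞, 28, -∞]
  [88, 86, -∞, ∞, -∞]
  [21, 64, -∞, 61, ∞]
D(4):
  [∞, 86, -∞, 28, -∞]
  [21, ∞, -∞, 21, -∞]
  [40, 40, ∞, 28, -∞]
  [88, 86, -∞, ∞, -∞]
  [61, 64, -∞, 61, ∞]
D(5):
  [∞, 86, -∞, 28, -∞]
  [21, ∞, -∞, 21, -∞]
  [40, 40, ∞, 28, -∞]
  [88, 86, -∞, ∞, -∞]
  [61, 64, -∞, 61, ∞]
Answer: T*[1][0] = 21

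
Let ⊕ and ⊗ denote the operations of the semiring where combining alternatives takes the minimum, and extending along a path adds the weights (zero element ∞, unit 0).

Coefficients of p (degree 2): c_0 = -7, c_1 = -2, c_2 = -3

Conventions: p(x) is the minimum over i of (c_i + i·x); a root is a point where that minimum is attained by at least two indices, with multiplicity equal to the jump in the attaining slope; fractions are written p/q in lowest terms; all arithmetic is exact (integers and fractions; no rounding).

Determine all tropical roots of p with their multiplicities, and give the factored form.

hull edge (i=0, c=-7) to (i=2, c=-3): slope 2, span 2
Factored form: p(x) = -3 ⊗ (x ⊕ (-2)) ⊗ (x ⊕ (-2))
Answer: roots = -2 (mult 2)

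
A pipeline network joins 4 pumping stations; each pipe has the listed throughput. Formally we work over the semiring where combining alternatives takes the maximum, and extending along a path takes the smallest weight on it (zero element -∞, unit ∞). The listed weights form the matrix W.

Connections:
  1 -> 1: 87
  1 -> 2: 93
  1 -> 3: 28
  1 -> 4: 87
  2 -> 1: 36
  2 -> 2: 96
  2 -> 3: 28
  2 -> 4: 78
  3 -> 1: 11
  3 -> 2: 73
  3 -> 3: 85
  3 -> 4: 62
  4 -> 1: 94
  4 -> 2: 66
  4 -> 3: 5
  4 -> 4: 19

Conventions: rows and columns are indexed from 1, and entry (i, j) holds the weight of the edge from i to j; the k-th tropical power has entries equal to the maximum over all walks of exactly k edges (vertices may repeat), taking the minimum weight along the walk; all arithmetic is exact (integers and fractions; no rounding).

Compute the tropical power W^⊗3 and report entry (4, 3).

W^⊗2:
  [87, 93, 28, 87]
  [78, 96, 28, 78]
  [62, 73, 85, 73]
  [87, 93, 28, 87]
W^⊗3:
  [87, 93, 28, 87]
  [78, 96, 28, 78]
  [73, 73, 85, 73]
  [87, 93, 28, 87]
Key observation: the optimum is the walk 4->1->1->3, with weight 94 min 87 min 28 = 28.
Optimal value attained by: walk 4->1->1->3.
Answer: (W^⊗3)[4][3] = 28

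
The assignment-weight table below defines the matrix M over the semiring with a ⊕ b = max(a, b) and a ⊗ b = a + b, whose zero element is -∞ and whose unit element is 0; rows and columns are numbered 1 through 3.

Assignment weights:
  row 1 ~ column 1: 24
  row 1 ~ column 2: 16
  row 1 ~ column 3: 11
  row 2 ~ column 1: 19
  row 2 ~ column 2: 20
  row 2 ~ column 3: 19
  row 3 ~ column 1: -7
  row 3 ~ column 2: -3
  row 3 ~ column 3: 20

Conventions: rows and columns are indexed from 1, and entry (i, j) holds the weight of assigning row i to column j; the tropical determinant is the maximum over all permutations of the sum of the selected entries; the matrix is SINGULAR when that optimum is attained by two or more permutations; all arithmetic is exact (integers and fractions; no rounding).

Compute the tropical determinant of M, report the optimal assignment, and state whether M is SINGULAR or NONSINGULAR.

σ = (1, 2, 3): 24 + 20 + 20 = 64
σ = (1, 3, 2): 24 + 19 + (-3) = 40
σ = (2, 1, 3): 16 + 19 + 20 = 55
σ = (2, 3, 1): 16 + 19 + (-7) = 28
σ = (3, 1, 2): 11 + 19 + (-3) = 27
σ = (3, 2, 1): 11 + 20 + (-7) = 24
Optimal value attained by: σ = (1, 2, 3).
Answer: det⊕(M) = 64; verdict: NONSINGULAR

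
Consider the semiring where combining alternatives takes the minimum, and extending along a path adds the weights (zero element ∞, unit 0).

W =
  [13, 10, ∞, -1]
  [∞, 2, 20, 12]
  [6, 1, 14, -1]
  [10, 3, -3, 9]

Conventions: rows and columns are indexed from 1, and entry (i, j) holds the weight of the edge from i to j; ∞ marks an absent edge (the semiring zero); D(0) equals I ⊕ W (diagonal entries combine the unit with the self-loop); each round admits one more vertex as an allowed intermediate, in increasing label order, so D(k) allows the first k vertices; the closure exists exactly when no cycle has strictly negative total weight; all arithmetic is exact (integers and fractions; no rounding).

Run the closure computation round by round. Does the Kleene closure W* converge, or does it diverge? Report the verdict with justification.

D(0):
  [0, 10, ∞, -1]
  [∞, 0, 20, 12]
  [6, 1, 0, -1]
  [10, 3, -3, 0]
D(1):
  [0, 10, ∞, -1]
  [∞, 0, 20, 12]
  [6, 1, 0, -1]
  [10, 3, -3, 0]
D(2):
  [0, 10, 30, -1]
  [∞, 0, 20, 12]
  [6, 1, 0, -1]
  [10, 3, -3, 0]
Detection: at round 3, diagonal entry (4, 4) turns strictly negative.
Key observation: the cycle 4->3->4 has total weight (-3) + (-1), which is strictly negative.
Answer: DIVERGES — negative cycle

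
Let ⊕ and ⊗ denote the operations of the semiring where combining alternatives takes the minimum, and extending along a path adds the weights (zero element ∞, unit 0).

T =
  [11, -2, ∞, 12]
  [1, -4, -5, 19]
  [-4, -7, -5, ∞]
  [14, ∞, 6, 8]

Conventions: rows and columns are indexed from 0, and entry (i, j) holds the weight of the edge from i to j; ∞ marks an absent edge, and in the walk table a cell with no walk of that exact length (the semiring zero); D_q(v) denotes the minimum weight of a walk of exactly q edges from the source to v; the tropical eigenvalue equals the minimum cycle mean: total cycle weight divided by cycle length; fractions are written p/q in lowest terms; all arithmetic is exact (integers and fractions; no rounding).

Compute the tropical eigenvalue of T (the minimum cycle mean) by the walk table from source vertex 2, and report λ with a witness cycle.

q=0: [∞, ∞, 0, ∞]
q=1: [-4, -7, -5, ∞]
q=2: [-9, -12, -12, 8]
q=3: [-16, -19, -17, 3]
q=4: [-21, -24, -24, -4]
Optimal cycle mean attained by: cycle 1->2->1, total (-5) + (-7), length 2.
Answer: λ = -6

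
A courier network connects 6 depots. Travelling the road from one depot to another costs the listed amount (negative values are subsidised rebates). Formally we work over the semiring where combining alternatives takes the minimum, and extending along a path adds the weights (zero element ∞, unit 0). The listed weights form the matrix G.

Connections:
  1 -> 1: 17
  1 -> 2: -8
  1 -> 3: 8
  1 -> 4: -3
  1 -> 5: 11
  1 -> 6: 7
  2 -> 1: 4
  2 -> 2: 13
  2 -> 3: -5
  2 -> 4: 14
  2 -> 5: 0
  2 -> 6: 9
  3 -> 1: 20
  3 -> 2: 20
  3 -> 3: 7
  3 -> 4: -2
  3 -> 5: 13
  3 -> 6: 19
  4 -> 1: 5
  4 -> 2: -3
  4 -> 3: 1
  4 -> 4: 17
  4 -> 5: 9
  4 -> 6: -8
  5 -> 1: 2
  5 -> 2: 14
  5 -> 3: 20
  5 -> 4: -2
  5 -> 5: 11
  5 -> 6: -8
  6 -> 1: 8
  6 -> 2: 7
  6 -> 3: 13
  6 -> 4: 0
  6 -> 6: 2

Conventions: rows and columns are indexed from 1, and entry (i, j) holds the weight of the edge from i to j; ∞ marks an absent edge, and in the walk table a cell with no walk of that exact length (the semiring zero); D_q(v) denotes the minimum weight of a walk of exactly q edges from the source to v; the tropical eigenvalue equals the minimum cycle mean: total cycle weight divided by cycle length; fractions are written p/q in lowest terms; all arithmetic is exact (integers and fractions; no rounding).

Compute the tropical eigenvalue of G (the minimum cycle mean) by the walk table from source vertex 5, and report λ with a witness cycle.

q=0: [∞, ∞, ∞, ∞, 0, ∞]
q=1: [2, 14, 20, -2, 11, -8]
q=2: [0, -6, -1, -8, 7, -10]
q=3: [-3, -11, -11, -10, -6, -16]
q=4: [-8, -13, -16, -16, -11, -18]
q=5: [-11, -19, -18, -18, -13, -24]
q=6: [-16, -21, -24, -24, -19, -26]
Optimal cycle mean attained by: cycle 4->6->4, total (-8) + 0, length 2.
Answer: λ = -4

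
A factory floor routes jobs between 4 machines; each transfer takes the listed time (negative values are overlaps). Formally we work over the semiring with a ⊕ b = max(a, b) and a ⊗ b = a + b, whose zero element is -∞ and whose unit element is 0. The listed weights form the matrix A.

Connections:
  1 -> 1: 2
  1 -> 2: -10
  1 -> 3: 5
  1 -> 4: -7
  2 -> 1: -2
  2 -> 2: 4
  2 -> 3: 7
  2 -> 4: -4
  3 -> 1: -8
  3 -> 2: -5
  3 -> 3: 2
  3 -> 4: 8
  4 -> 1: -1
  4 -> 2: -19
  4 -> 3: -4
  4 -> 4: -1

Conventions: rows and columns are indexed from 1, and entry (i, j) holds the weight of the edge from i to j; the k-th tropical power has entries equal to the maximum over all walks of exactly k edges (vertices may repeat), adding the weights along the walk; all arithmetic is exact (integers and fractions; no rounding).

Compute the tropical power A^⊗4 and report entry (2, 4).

A^⊗2:
  [4, 0, 7, 13]
  [2, 8, 11, 15]
  [7, -1, 4, 10]
  [1, -9, 4, 4]
A^⊗3:
  [12, 4, 9, 15]
  [14, 12, 15, 19]
  [9, 3, 12, 12]
  [3, -1, 6, 12]
A^⊗4:
  [14, 8, 17, 17]
  [18, 16, 19, 23]
  [11, 7, 14, 20]
  [11, 3, 8, 14]
Key observation: the optimum is the walk 2->2->2->3->4, with weight 4 + 4 + 7 + 8 = 23.
Optimal value attained by: walk 2->2->2->3->4.
Answer: (A^⊗4)[2][4] = 23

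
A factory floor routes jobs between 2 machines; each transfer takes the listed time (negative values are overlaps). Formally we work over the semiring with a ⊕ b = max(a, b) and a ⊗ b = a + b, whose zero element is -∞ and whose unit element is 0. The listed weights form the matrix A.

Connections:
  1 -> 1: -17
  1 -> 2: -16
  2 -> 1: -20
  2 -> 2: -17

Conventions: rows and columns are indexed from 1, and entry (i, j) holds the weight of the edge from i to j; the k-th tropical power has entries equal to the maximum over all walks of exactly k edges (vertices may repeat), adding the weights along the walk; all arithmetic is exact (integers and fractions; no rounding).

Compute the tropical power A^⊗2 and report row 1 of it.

A^⊗2:
  [-34, -33]
  [-37, -34]
Answer: row 1 of A^⊗2 = [-34, -33]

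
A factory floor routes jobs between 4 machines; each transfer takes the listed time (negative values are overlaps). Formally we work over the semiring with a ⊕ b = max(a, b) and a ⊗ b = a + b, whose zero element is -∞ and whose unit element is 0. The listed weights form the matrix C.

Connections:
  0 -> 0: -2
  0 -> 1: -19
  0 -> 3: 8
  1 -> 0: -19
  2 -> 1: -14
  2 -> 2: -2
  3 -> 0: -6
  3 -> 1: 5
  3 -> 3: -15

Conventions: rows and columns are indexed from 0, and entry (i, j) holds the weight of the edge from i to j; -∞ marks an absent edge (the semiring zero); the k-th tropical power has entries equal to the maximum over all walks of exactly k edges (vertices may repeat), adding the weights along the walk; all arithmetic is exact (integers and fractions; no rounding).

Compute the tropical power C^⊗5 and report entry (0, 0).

C^⊗2:
  [2, 13, -∞, 6]
  [-21, -38, -∞, -11]
  [-33, -16, -4, -∞]
  [-8, -10, -∞, 2]
C^⊗3:
  [0, 11, -∞, 10]
  [-17, -6, -∞, -13]
  [-35, -18, -6, -25]
  [-4, 7, -∞, 0]
C^⊗4:
  [4, 15, -∞, 8]
  [-19, -8, -∞, -9]
  [-31, -20, -8, -27]
  [-6, 5, -∞, 4]
C^⊗5:
  [2, 13, -∞, 12]
  [-15, -4, -∞, -11]
  [-33, -22, -10, -23]
  [-2, 9, -∞, 2]
Key observation: the optimum is the walk 0->0->3->0->3->0, with weight (-2) + 8 + (-6) + 8 + (-6) = 2.
Optimal value attained by: walk 0->0->3->0->3->0.
Answer: (C^⊗5)[0][0] = 2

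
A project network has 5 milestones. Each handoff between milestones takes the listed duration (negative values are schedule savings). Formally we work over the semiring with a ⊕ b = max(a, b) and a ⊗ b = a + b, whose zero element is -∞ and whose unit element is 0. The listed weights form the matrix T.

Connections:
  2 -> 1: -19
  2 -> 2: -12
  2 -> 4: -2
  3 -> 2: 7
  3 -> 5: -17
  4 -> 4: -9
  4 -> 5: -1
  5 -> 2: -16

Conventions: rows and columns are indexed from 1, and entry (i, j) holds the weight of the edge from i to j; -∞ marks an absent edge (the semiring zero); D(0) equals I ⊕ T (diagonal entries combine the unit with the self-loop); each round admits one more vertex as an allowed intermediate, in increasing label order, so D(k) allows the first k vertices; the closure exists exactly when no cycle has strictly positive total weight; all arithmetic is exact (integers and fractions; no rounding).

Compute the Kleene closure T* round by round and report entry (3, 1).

D(0):
  [0, -∞, -∞, -∞, -∞]
  [-19, 0, -∞, -2, -∞]
  [-∞, 7, 0, -∞, -17]
  [-∞, -∞, -∞, 0, -1]
  [-∞, -16, -∞, -∞, 0]
D(1):
  [0, -∞, -∞, -∞, -∞]
  [-19, 0, -∞, -2, -∞]
  [-∞, 7, 0, -∞, -17]
  [-∞, -∞, -∞, 0, -1]
  [-∞, -16, -∞, -∞, 0]
D(2):
  [0, -∞, -∞, -∞, -∞]
  [-19, 0, -∞, -2, -∞]
  [-12, 7, 0, 5, -17]
  [-∞, -∞, -∞, 0, -1]
  [-35, -16, -∞, -18, 0]
D(3):
  [0, -∞, -∞, -∞, -∞]
  [-19, 0, -∞, -2, -∞]
  [-12, 7, 0, 5, -17]
  [-∞, -∞, -∞, 0, -1]
  [-35, -16, -∞, -18, 0]
D(4):
  [0, -∞, -∞, -∞, -∞]
  [-19, 0, -∞, -2, -3]
  [-12, 7, 0, 5, 4]
  [-∞, -∞, -∞, 0, -1]
  [-35, -16, -∞, -18, 0]
D(5):
  [0, -∞, -∞, -∞, -∞]
  [-19, 0, -∞, -2, -3]
  [-12, 7, 0, 5, 4]
  [-36, -17, -∞, 0, -1]
  [-35, -16, -∞, -18, 0]
Answer: T*[3][1] = -12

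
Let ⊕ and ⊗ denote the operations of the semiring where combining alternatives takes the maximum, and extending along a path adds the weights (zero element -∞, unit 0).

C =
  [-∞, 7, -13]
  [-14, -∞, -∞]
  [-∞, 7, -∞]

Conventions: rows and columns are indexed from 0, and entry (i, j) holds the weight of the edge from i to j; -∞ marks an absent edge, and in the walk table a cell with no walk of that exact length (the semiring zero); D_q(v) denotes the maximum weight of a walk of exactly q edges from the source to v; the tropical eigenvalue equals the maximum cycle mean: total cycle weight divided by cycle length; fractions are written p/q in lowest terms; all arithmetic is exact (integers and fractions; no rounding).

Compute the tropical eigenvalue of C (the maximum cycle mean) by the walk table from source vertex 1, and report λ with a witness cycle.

q=0: [-∞, 0, -∞]
q=1: [-14, -∞, -∞]
q=2: [-∞, -7, -27]
q=3: [-21, -20, -∞]
Optimal cycle mean attained by: cycle 0->1->0, total 7 + (-14), length 2.
Answer: λ = -7/2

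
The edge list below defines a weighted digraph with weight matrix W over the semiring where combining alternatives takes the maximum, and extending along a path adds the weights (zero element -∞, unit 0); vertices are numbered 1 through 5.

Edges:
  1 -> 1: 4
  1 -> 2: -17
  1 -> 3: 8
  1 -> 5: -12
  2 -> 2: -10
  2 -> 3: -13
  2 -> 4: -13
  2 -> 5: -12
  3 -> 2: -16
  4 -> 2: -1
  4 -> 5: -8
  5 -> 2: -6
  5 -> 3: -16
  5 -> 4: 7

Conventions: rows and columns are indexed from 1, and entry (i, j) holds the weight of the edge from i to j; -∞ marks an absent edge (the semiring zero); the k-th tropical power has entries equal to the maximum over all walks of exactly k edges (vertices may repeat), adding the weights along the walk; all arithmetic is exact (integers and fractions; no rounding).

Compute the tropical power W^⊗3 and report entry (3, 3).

W^⊗2:
  [8, -8, 12, -5, -8]
  [-∞, -14, -23, -5, -21]
  [-∞, -26, -29, -29, -28]
  [-∞, -11, -14, -1, -13]
  [-∞, 6, -19, -19, -1]
W^⊗3:
  [12, -4, 16, -1, -4]
  [-∞, -6, -27, -14, -13]
  [-∞, -30, -39, -21, -37]
  [-∞, -2, -24, -6, -9]
  [-∞, -4, -7, 6, -6]
Key observation: the optimum is the walk 3->2->2->3, with weight (-16) + (-10) + (-13) = -39.
Optimal value attained by: walk 3->2->2->3.
Answer: (W^⊗3)[3][3] = -39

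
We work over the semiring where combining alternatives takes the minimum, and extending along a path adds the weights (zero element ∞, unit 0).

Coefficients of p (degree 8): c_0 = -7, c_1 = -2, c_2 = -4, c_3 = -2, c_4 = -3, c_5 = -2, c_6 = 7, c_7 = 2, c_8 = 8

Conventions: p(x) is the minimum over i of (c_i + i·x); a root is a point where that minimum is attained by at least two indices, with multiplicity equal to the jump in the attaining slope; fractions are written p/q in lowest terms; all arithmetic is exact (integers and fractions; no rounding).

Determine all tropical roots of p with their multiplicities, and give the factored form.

hull edge (i=0, c=-7) to (i=5, c=-2): slope 1, span 5
hull edge (i=5, c=-2) to (i=7, c=2): slope 2, span 2
hull edge (i=7, c=2) to (i=8, c=8): slope 6, span 1
Factored form: p(x) = 8 ⊗ (x ⊕ (-6)) ⊗ (x ⊕ (-2)) ⊗ (x ⊕ (-2)) ⊗ (x ⊕ (-1)) ⊗ (x ⊕ (-1)) ⊗ (x ⊕ (-1)) ⊗ (x ⊕ (-1)) ⊗ (x ⊕ (-1))
Answer: roots = -6 (mult 1), -2 (mult 2), -1 (mult 5)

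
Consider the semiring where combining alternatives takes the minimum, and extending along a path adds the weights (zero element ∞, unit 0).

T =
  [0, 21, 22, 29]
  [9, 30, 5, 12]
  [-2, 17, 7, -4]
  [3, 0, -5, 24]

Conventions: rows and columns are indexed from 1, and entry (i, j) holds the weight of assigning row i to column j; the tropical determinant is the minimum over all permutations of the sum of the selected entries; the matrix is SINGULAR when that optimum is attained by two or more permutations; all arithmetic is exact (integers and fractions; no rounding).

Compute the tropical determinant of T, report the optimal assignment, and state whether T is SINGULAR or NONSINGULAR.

σ = (1, 2, 3, 4): 0 + 30 + 7 + 24 = 61
σ = (1, 2, 4, 3): 0 + 30 + (-4) + (-5) = 21
σ = (1, 3, 2, 4): 0 + 5 + 17 + 24 = 46
σ = (1, 3, 4, 2): 0 + 5 + (-4) + 0 = 1
σ = (1, 4, 2, 3): 0 + 12 + 17 + (-5) = 24
σ = (1, 4, 3, 2): 0 + 12 + 7 + 0 = 19
σ = (2, 1, 3, 4): 21 + 9 + 7 + 24 = 61
σ = (2, 1, 4, 3): 21 + 9 + (-4) + (-5) = 21
σ = (2, 3, 1, 4): 21 + 5 + (-2) + 24 = 48
σ = (2, 3, 4, 1): 21 + 5 + (-4) + 3 = 25
σ = (2, 4, 1, 3): 21 + 12 + (-2) + (-5) = 26
σ = (2, 4, 3, 1): 21 + 12 + 7 + 3 = 43
σ = (3, 1, 2, 4): 22 + 9 + 17 + 24 = 72
σ = (3, 1, 4, 2): 22 + 9 + (-4) + 0 = 27
σ = (3, 2, 1, 4): 22 + 30 + (-2) + 24 = 74
σ = (3, 2, 4, 1): 22 + 30 + (-4) + 3 = 51
σ = (3, 4, 1, 2): 22 + 12 + (-2) + 0 = 32
σ = (3, 4, 2, 1): 22 + 12 + 17 + 3 = 54
σ = (4, 1, 2, 3): 29 + 9 + 17 + (-5) = 50
σ = (4, 1, 3, 2): 29 + 9 + 7 + 0 = 45
σ = (4, 2, 1, 3): 29 + 30 + (-2) + (-5) = 52
σ = (4, 2, 3, 1): 29 + 30 + 7 + 3 = 69
σ = (4, 3, 1, 2): 29 + 5 + (-2) + 0 = 32
σ = (4, 3, 2, 1): 29 + 5 + 17 + 3 = 54
Optimal value attained by: σ = (1, 3, 4, 2).
Answer: det⊕(T) = 1; verdict: NONSINGULAR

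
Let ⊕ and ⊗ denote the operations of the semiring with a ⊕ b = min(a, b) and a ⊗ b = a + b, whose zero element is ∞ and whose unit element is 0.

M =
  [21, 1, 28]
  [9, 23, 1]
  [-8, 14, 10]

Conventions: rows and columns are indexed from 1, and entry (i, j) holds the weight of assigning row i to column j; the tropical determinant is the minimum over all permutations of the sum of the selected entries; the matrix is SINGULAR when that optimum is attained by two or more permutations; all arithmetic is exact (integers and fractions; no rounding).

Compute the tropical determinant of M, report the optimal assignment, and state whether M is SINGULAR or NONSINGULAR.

σ = (1, 2, 3): 21 + 23 + 10 = 54
σ = (1, 3, 2): 21 + 1 + 14 = 36
σ = (2, 1, 3): 1 + 9 + 10 = 20
σ = (2, 3, 1): 1 + 1 + (-8) = -6
σ = (3, 1, 2): 28 + 9 + 14 = 51
σ = (3, 2, 1): 28 + 23 + (-8) = 43
Optimal value attained by: σ = (2, 3, 1).
Answer: det⊕(M) = -6; verdict: NONSINGULAR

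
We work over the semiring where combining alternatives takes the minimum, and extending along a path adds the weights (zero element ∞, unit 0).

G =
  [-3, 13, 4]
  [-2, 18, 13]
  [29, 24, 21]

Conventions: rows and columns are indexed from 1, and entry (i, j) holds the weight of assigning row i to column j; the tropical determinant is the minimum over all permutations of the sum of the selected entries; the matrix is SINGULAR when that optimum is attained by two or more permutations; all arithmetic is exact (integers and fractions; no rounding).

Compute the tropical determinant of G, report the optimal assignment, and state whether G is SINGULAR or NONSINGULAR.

σ = (1, 2, 3): (-3) + 18 + 21 = 36
σ = (1, 3, 2): (-3) + 13 + 24 = 34
σ = (2, 1, 3): 13 + (-2) + 21 = 32
σ = (2, 3, 1): 13 + 13 + 29 = 55
σ = (3, 1, 2): 4 + (-2) + 24 = 26
σ = (3, 2, 1): 4 + 18 + 29 = 51
Optimal value attained by: σ = (3, 1, 2).
Answer: det⊕(G) = 26; verdict: NONSINGULAR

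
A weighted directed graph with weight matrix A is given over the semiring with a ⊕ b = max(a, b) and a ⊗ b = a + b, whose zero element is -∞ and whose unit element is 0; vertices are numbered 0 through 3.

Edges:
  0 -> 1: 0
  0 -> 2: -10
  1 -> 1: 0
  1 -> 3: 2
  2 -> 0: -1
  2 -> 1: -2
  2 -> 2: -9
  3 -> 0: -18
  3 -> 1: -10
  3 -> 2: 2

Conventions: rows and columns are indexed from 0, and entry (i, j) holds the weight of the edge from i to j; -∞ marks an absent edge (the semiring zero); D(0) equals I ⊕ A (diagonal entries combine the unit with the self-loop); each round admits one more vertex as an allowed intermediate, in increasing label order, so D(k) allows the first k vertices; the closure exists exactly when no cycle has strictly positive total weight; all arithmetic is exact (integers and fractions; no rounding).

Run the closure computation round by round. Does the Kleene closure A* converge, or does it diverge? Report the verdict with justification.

D(0):
  [0, 0, -10, -∞]
  [-∞, 0, -∞, 2]
  [-1, -2, 0, -∞]
  [-18, -10, 2, 0]
D(1):
  [0, 0, -10, -∞]
  [-∞, 0, -∞, 2]
  [-1, -1, 0, -∞]
  [-18, -10, 2, 0]
D(2):
  [0, 0, -10, 2]
  [-∞, 0, -∞, 2]
  [-1, -1, 0, 1]
  [-18, -10, 2, 0]
Detection: at round 3, diagonal entry (3, 3) turns strictly positive.
Key observation: the cycle 3->2->0->1->3 has total weight 2 + (-1) + 0 + 2, which is strictly positive.
Answer: DIVERGES — positive cycle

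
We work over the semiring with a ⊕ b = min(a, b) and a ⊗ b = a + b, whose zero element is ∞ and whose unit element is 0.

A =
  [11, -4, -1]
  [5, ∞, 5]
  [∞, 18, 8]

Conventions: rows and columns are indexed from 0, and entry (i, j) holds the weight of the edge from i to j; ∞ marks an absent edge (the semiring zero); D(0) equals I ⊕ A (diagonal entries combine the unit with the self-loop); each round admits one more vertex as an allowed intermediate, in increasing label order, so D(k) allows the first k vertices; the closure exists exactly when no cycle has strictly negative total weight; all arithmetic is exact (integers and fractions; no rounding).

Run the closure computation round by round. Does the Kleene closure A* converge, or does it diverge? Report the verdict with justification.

D(0):
  [0, -4, -1]
  [5, 0, 5]
  [∞, 18, 0]
D(1):
  [0, -4, -1]
  [5, 0, 4]
  [∞, 18, 0]
D(2):
  [0, -4, -1]
  [5, 0, 4]
  [23, 18, 0]
D(3):
  [0, -4, -1]
  [5, 0, 4]
  [23, 18, 0]
Key observation: every diagonal entry stays at the unit through all rounds, so no improving cycle exists.
Answer: CONVERGES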